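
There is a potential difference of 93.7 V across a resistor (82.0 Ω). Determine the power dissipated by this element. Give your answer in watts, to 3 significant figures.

107 W

Voltage and resistance are given, so P = V²/R is the one-step route.
P = (93.7 V)² / 82.0 Ω = 107.1 W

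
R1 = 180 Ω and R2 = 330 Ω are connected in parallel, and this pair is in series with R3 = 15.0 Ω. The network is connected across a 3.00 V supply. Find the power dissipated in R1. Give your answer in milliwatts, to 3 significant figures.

Combine R1 and R2 into their parallel equivalent first, reducing the network to two series resistors.
R_p = (180×330)/(180+330) = 116.5 Ω
R_total = R_p + 15.0 = 116.5 + 15.0 = 131.5 Ω
I = V / R_total = 3.00 / 131.5 = 0.02282 A
Voltage across the parallel pair: V_p = I × R_p = 0.02282 × 116.5 = 2.658 V
Use P = V²/R for R1 with V = V_p.
P_R1 = (2.658)² / 180 = 0.03924 W

39.2 mW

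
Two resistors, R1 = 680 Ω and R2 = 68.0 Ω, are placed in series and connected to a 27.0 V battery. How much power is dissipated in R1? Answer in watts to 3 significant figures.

0.886 W

Since the resistors are in series they all carry the loop current I = V/R_total; the power in any one is I²R.
R_total = 680 + 68.0 = 748.0 Ω
I = V / R_total = 27.0 / 748.0 = 0.03610 A
P_R1 = I² × R1 = (0.03610)² × 680 = 0.8860 W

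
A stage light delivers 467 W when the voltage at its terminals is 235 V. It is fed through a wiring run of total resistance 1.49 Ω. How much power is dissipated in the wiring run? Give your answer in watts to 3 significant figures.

5.88 W

The wiring run is a series resistance carrying the load current; its dissipation is I²R_line.
I = P / V = 467 / 235 = 1.987 A through the wiring run.
P_line = I² R_line = (1.987)² × 1.49 = 5.884 W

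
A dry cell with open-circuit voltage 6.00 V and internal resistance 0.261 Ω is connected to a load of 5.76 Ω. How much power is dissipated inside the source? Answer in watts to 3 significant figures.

Internal loss is I²r, with I set by the total series resistance r+R.
I = ε / (r + R) = 6.00 / (0.261 + 5.76) = 0.9965 A
P_int = I² r = (0.9965)² × 0.261 = 0.2592 W

0.259 W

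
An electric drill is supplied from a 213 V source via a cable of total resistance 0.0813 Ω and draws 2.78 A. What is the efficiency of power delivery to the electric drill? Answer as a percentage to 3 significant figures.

The cable carries the full 2.78 A.
P_line = I² R_line = (2.780)² × 0.0813 = 0.6283 W
P_source = V I = 213 × 2.780 = 592.1 W; P_load = 591.5 W
η = P_load / P_source = 591.5 / 592.1 = 0.9989

99.9 %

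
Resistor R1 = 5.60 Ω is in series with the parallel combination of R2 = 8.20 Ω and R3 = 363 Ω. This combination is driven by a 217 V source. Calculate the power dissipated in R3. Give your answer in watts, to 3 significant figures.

45.0 W

Replace R2 and R3 with their parallel equivalent so the circuit becomes R1 in series with R_p.
R_p = (8.20×363)/(8.20+363) = 8.019 Ω
R_total = 5.60 + 8.019 = 13.62 Ω
I = V / R_total = 217 / 13.62 = 15.93 A
Voltage across the parallel pair: V_p = I × R_p = 15.93 × 8.019 = 127.8 V
R3 is across V_p, so use P = V²/R for that branch.
P_R3 = (127.8)² / 363 = 44.97 W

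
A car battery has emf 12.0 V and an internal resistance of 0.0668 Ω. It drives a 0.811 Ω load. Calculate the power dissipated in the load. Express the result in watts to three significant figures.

152 W

With r and R in series, I = ε/(r+R); the load dissipates I²R.
I = ε / (r + R) = 12.0 / (0.0668 + 0.811) = 13.67 A
P_load = I² R = (13.67)² × 0.811 = 151.6 W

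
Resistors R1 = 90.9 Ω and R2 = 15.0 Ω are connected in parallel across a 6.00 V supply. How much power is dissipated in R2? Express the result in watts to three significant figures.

Parallel branches share the same voltage; P = V²/R gives the branch power in one step.
P_R2 = V² / R2 = (6.00)² / 15.0 Ω = 2.400 W

2.40 W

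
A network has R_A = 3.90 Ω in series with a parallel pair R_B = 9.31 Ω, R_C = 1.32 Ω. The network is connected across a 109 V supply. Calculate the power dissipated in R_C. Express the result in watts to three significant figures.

Collapse R_B‖R_C to a single equivalent, reducing the network to two series elements.
R_p = (9.31×1.32)/(9.31+1.32) = 1.156 Ω
R_total = 3.90 + 1.156 = 5.056 Ω
I = V / R_total = 109 / 5.056 = 21.56 A
Voltage across the parallel pair: V_p = I × R_p = 21.56 × 1.156 = 24.92 V
R_C is across V_p, so use P = V²/R for that branch.
P_R_C = (24.92)² / 1.32 = 470.6 W

471 W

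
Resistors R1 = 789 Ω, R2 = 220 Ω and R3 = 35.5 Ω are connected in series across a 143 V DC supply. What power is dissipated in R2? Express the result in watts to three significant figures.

4.12 W

Since the resistors are in series they all carry the loop current I = V/R_total; the power in any one is I²R.
R_total = 789 + 220 + 35.5 = 1044 Ω
I = V / R_total = 143 / 1044 = 0.1369 A
P_R2 = I² × R2 = (0.1369)² × 220 = 4.124 W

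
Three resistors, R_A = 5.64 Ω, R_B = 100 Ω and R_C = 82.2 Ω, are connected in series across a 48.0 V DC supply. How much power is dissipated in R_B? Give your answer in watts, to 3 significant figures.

6.53 W

Every series element carries the same I. Get I from the total resistance, then P = I² × R_B.
R_total = 5.64 + 100 + 82.2 = 187.8 Ω
I = V / R_total = 48.0 / 187.8 = 0.2555 A
P_R_B = I² × R_B = (0.2555)² × 100 = 6.530 W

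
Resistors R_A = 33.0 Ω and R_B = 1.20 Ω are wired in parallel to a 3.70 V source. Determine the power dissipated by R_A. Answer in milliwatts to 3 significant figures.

415 mW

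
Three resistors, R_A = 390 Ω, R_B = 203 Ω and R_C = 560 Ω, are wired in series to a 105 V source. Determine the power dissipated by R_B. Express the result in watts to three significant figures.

Since the resistors are in series they all carry the loop current I = V/R_total; the power in any one is I²R.
R_total = 390 + 203 + 560 = 1153 Ω
I = V / R_total = 105 / 1153 = 0.09107 A
P_R_B = I² × R_B = (0.09107)² × 203 = 1.684 W

1.68 W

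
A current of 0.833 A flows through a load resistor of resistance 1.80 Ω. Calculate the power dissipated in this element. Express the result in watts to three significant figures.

1.25 W

Current and resistance are given, so P = I²R is the direct form.
P = (0.8330 A)² × 1.80 Ω = 1.249 W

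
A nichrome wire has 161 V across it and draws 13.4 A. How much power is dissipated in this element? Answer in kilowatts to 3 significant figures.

2.16 kW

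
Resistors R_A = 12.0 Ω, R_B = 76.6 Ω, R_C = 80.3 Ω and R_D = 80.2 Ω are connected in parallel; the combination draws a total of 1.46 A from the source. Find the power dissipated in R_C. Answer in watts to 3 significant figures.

Parallel branches share V, not I — compute V via R_eq, then use V²/R for the target branch.
1/R_eq = 1/12.0 + 1/76.6 + 1/80.3 + 1/80.2 ⇒ R_eq = 8.243 Ω
V = I_total × R_eq = 1.460 × 8.243 = 12.04 V
P_R_C = V² / R_C = (12.04)² / 80.3 = 1.804 W

1.80 W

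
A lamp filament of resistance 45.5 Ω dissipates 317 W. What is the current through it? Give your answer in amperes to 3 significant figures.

2.64 A

Inverting the appropriate power form: I = √(P / R).
I = √(317 / 45.5) = 2.640 A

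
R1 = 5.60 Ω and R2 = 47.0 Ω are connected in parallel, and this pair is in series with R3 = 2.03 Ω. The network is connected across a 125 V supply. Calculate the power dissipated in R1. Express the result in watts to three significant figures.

1410 W

Collapse the R1‖R2 pair into one equivalent R_p; then R_p and R3 form a series string.
R_p = (5.60×47.0)/(5.60+47.0) = 5.004 Ω
R_total = R_p + 2.03 = 5.004 + 2.03 = 7.034 Ω
I = V / R_total = 125 / 7.034 = 17.77 A
Voltage across the parallel pair: V_p = I × R_p = 17.77 × 5.004 = 88.92 V
R1 sits across V_p; its power is V_p²/R.
P_R1 = (88.92)² / 5.60 = 1412 W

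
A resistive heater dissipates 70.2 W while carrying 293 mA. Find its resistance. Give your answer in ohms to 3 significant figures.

From P = V I = I²R = V²/R, with the two given quantities we get R = P / I².
R = 70.2 / (0.2930)² = 817.7 Ω

818 Ω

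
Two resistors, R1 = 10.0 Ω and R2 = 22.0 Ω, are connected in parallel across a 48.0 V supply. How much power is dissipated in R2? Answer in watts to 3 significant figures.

105 W

Parallel branches share the same voltage; P = V²/R gives the branch power in one step.
P_R2 = V² / R2 = (48.0)² / 22.0 Ω = 104.7 W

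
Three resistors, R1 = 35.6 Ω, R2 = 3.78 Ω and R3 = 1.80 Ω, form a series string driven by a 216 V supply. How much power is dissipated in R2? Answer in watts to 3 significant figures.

104 W

In a series string the same current flows through every resistor — find that current, then P = I²R for the one we want.
R_total = 35.6 + 3.78 + 1.80 = 41.18 Ω
I = V / R_total = 216 / 41.18 = 5.245 A
P_R2 = I² × R2 = (5.245)² × 3.78 = 104.0 W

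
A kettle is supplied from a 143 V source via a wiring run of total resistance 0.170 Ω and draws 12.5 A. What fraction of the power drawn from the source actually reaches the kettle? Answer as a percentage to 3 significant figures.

The wiring run carries the full 12.5 A.
P_line = I² R_line = (12.50)² × 0.170 = 26.56 W
P_source = V I = 143 × 12.50 = 1788 W; P_load = 1761 W
η = P_load / P_source = 1761 / 1788 = 0.9851

98.5 %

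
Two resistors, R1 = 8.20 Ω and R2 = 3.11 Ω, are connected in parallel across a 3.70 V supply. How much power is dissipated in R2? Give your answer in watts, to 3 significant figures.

Every branch has 3.70 V across it, so for R2 the power is simply V²/R.
P_R2 = V² / R2 = (3.70)² / 3.11 Ω = 4.402 W

4.40 W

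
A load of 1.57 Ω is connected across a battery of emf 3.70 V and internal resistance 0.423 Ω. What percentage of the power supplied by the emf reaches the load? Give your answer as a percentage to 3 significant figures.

Efficiency is P_load / P_total. With a series r and R sharing the same I, P = I²R for each, so η = R/(R+r).
η = R / (R + r) = 1.57 / (1.57 + 0.423) = 0.7878

78.8 %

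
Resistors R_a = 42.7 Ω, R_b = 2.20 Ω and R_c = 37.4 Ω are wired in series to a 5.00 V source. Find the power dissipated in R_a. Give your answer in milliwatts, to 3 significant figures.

158 mW

The current is common to all series resistors; compute it, then apply P = I²R for the target.
R_total = 42.7 + 2.20 + 37.4 = 82.30 Ω
I = V / R_total = 5.00 / 82.30 = 0.06075 A
P_R_a = I² × R_a = (0.06075)² × 42.7 = 0.1576 W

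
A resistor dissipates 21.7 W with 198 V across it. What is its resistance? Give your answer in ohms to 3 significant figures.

From P = V I = I²R = V²/R, with the two given quantities we get R = V² / P.
R = (198)² / 21.7 = 1807 Ω

1810 Ω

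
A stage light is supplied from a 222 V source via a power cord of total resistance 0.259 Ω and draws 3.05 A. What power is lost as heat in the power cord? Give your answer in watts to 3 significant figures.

The power cord and load are in series, so the same current flows in both; the loss is I²R_line.
The power cord carries the full 3.05 A.
P_line = I² R_line = (3.050)² × 0.259 = 2.409 W

2.41 W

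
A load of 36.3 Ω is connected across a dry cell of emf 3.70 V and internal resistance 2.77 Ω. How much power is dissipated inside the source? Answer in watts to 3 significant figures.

Internal loss is I²r, with I set by the total series resistance r+R.
I = ε / (r + R) = 3.70 / (2.77 + 36.3) = 0.09470 A
P_int = I² r = (0.09470)² × 2.77 = 0.02484 W

0.0248 W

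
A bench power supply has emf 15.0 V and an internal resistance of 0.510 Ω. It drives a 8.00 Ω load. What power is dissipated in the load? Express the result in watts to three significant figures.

24.9 W

With r and R in series, I = ε/(r+R); the load dissipates I²R.
I = ε / (r + R) = 15.0 / (0.510 + 8.00) = 1.763 A
P_load = I² R = (1.763)² × 8.00 = 24.85 W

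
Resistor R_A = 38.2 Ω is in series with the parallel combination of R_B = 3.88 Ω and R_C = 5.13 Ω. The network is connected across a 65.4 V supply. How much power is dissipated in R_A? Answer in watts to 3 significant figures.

100 W

First combine the parallel branches into one equivalent R_p, then R_A + R_p is a series pair.
R_p = (3.88×5.13)/(3.88+5.13) = 2.209 Ω
R_total = 38.2 + 2.209 = 40.41 Ω
I = V / R_total = 65.4 / 40.41 = 1.618 A
R_A is in the main series path, so its power is I²R_A.
P_R_A = (1.618)² × 38.2 = 100.1 W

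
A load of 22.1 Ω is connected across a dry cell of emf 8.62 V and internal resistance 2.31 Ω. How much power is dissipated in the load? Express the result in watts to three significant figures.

2.76 W

Find the circuit current first, then P = I²R for the load (series elements share I).
I = ε / (r + R) = 8.62 / (2.31 + 22.1) = 0.3531 A
P_load = I² R = (0.3531)² × 22.1 = 2.756 W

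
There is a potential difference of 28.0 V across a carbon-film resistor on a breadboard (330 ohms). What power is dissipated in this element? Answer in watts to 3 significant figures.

2.38 W

V and R are stated; P = V²/R avoids computing the current.
P = (28.0 V)² / 330 Ω = 2.376 W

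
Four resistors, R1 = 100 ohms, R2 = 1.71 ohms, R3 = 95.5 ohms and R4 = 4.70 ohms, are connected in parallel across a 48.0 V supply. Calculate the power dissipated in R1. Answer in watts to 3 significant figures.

23.0 W

Parallel branches share the same voltage; P = V²/R gives the branch power in one step.
P_R1 = V² / R1 = (48.0)² / 100 Ω = 23.04 W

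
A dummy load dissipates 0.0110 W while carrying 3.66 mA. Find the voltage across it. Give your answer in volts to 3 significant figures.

3.01 V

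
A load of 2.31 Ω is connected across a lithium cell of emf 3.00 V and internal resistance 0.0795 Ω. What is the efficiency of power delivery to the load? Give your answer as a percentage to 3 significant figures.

Efficiency is P_load / P_total. With a series r and R sharing the same I, P = I²R for each, so η = R/(R+r).
η = R / (R + r) = 2.31 / (2.31 + 0.0795) = 0.9667

96.7 %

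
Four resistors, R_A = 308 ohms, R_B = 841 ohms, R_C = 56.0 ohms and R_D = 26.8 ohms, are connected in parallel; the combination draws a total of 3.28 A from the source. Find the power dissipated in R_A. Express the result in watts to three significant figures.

Only the total current is stated, so first find the parallel equivalent to get the voltage across the combination.
1/R_eq = 1/308 + 1/841 + 1/56.0 + 1/26.8 ⇒ R_eq = 16.78 Ω
V = I_total × R_eq = 3.280 × 16.78 = 55.03 V
P_R_A = V² / R_A = (55.03)² / 308 = 9.831 W

9.83 W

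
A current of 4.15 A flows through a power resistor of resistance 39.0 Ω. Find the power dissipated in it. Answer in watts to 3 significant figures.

The current through and the resistance of the element are both given; use P = I²R.
P = (4.150 A)² × 39.0 Ω = 671.7 W

672 W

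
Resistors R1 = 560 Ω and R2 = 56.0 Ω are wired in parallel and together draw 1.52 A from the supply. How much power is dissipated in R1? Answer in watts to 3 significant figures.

Only the total current is stated, so first find the parallel equivalent to get the voltage across the combination.
1/R_eq = 1/560 + 1/56.0 ⇒ R_eq = 50.91 Ω
V = I_total × R_eq = 1.520 × 50.91 = 77.38 V
P_R1 = V² / R1 = (77.38)² / 560 = 10.69 W

10.7 W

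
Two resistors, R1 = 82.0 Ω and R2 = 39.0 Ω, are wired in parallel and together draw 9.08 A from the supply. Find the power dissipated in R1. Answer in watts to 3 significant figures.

702 W

Parallel branches share V, not I — compute V via R_eq, then use V²/R for the target branch.
1/R_eq = 1/82.0 + 1/39.0 ⇒ R_eq = 26.43 Ω
V = I_total × R_eq = 9.080 × 26.43 = 240.0 V
P_R1 = V² / R1 = (240.0)² / 82.0 = 702.3 W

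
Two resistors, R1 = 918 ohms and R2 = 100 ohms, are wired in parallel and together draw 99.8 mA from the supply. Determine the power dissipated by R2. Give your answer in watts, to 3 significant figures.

Only the total current is stated, so first find the parallel equivalent to get the voltage across the combination.
1/R_eq = 1/918 + 1/100 ⇒ R_eq = 90.18 Ω
V = I_total × R_eq = 0.09980 × 90.18 = 9.000 V
P_R2 = V² / R2 = (9.000)² / 100 = 0.8099 W

0.810 W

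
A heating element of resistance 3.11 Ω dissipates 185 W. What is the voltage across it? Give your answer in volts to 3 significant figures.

From P = V I = I²R = V²/R, with the two given quantities we get V = √(P R).
V = √(185 × 3.11) = 23.99 V

24.0 V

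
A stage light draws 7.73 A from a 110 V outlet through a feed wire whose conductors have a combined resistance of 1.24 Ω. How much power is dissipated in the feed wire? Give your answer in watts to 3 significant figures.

74.1 W

The feed wire is a series resistance carrying the load current; its dissipation is I²R_line.
The feed wire carries the full 7.73 A.
P_line = I² R_line = (7.730)² × 1.24 = 74.09 W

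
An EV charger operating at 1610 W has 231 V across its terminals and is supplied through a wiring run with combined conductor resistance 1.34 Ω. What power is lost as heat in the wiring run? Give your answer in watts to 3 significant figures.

65.1 W

The wiring run is a series resistance carrying the load current; its dissipation is I²R_line.
I = P / V = 1610 / 231 = 6.970 A through the wiring run.
P_line = I² R_line = (6.970)² × 1.34 = 65.09 W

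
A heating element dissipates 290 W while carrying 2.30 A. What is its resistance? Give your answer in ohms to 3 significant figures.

54.8 Ω

The two known quantities fix the third via R = P / I².
R = 290 / (2.300)² = 54.82 Ω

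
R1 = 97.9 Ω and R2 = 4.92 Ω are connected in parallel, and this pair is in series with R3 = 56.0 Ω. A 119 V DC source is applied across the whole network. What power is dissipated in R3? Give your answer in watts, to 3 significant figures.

Reduce the parallel combination to a single R_p; the circuit then becomes R_p in series with the remaining resistor.
R_p = (97.9×4.92)/(97.9+4.92) = 4.685 Ω
R_total = R_p + 56.0 = 4.685 + 56.0 = 60.68 Ω
I = V / R_total = 119 / 60.68 = 1.961 A
All the supply current flows through R3; use P = I²R3.
P_R3 = (1.961)² × 56.0 = 215.3 W

215 W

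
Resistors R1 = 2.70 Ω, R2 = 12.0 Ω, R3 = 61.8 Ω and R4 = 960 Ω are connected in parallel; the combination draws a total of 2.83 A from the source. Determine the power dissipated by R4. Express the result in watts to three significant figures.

The branches share the same voltage, but only the total current is given — find V from the equivalent resistance first.
1/R_eq = 1/2.70 + 1/12.0 + 1/61.8 + 1/960 ⇒ R_eq = 2.123 Ω
V = I_total × R_eq = 2.830 × 2.123 = 6.009 V
P_R4 = V² / R4 = (6.009)² / 960 = 0.03762 W

0.0376 W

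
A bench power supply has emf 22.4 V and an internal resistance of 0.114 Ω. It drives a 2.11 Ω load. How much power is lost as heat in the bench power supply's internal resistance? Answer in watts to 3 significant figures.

Internal loss is I²r, with I set by the total series resistance r+R.
I = ε / (r + R) = 22.4 / (0.114 + 2.11) = 10.07 A
P_int = I² r = (10.07)² × 0.114 = 11.56 W

11.6 W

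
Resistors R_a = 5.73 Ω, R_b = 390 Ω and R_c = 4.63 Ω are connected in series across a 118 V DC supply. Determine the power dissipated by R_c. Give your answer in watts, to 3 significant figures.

0.402 W

In a series string the same current flows through every resistor — find that current, then P = I²R for the one we want.
R_total = 5.73 + 390 + 4.63 = 400.4 Ω
I = V / R_total = 118 / 400.4 = 0.2947 A
P_R_c = I² × R_c = (0.2947)² × 4.63 = 0.4022 W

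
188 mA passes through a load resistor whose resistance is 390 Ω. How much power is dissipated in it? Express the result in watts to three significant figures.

Knowing I and R, the power is just I²R — no need to find V first.
P = (0.1880 A)² × 390 Ω = 13.78 W

13.8 W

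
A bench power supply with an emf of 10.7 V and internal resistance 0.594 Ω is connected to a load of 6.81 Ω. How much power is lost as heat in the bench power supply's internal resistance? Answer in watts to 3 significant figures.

1.24 W

The internal resistance carries the same current as the load; P_int = I²r.
I = ε / (r + R) = 10.7 / (0.594 + 6.81) = 1.445 A
P_int = I² r = (1.445)² × 0.594 = 1.241 W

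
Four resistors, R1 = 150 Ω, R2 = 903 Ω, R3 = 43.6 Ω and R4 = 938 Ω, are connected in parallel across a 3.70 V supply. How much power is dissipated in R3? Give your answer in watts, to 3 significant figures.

0.314 W

Parallel branches share the same voltage; P = V²/R gives the branch power in one step.
P_R3 = V² / R3 = (3.70)² / 43.6 Ω = 0.3140 W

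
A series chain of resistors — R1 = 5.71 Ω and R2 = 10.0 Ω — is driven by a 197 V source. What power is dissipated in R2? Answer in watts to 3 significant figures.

1570 W

Series elements share the same current, so find I first, then use P = I²R.
R_total = 5.71 + 10.0 = 15.71 Ω
I = V / R_total = 197 / 15.71 = 12.54 A
P_R2 = I² × R2 = (12.54)² × 10.0 = 1572 W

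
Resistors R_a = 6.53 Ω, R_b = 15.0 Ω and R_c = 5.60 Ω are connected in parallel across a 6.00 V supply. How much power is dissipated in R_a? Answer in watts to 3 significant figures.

Each parallel branch sees the full supply voltage, so P = V²/R applies directly to the target branch.
P_R_a = V² / R_a = (6.00)² / 6.53 Ω = 5.513 W

5.51 W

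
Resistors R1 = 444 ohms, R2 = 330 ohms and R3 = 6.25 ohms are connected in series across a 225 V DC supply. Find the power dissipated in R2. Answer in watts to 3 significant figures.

Series elements share the same current, so find I first, then use P = I²R.
R_total = 444 + 330 + 6.25 = 780.2 Ω
I = V / R_total = 225 / 780.2 = 0.2884 A
P_R2 = I² × R2 = (0.2884)² × 330 = 27.44 W

27.4 W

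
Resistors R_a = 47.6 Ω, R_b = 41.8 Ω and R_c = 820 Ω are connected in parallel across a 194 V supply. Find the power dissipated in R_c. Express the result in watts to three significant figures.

45.9 W

The supply voltage appears across each parallel branch — just use P = V²/R_c.
P_R_c = V² / R_c = (194)² / 820 Ω = 45.90 W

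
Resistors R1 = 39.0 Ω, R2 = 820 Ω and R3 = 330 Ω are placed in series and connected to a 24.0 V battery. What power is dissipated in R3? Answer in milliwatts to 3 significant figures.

The current is common to all series resistors; compute it, then apply P = I²R for the target.
R_total = 39.0 + 820 + 330 = 1189 Ω
I = V / R_total = 24.0 / 1189 = 0.02019 A
P_R3 = I² × R3 = (0.02019)² × 330 = 0.1345 W

134 mW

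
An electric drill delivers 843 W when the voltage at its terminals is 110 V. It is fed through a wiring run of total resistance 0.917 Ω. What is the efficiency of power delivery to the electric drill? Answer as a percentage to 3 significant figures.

I = P / V = 843 / 110 = 7.664 A through the wiring run.
P_line = I² R_line = (7.664)² × 0.917 = 53.86 W
P_source = P_load + P_line = 843.0 + 53.86 = 896.9 W
η = P_load / P_source = 843.0 / 896.9 = 0.9399

94.0 %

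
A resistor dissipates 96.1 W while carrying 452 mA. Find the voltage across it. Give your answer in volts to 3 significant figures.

213 V

From P = V I = I²R = V²/R, with the two given quantities we get V = P / I.
V = 96.1 / 0.4520 = 212.6 V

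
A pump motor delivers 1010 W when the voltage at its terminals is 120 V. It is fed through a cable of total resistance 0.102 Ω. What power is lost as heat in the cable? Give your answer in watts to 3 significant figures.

Only the current and the line resistance are needed for the I²R loss.
I = P / V = 1010 / 120 = 8.417 A through the cable.
P_line = I² R_line = (8.417)² × 0.102 = 7.226 W

7.23 W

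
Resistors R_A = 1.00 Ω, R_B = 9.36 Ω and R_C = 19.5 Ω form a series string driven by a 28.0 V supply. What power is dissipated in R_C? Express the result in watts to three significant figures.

In a series string the same current flows through every resistor — find that current, then P = I²R for the one we want.
R_total = 1.00 + 9.36 + 19.5 = 29.86 Ω
I = V / R_total = 28.0 / 29.86 = 0.9377 A
P_R_C = I² × R_C = (0.9377)² × 19.5 = 17.15 W

17.1 W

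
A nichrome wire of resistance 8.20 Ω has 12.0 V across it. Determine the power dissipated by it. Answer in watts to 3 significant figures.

We know the drop across the element and its resistance — P = V²/R, one step.
P = (12.0 V)² / 8.20 Ω = 17.56 W

17.6 W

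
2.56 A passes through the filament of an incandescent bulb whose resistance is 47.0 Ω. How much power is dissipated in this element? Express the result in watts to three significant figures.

Current and resistance are given, so P = I²R is the direct form.
P = (2.560 A)² × 47.0 Ω = 308.0 W

308 W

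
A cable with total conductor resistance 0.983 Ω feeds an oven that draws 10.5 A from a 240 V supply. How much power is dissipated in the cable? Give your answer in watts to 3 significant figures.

Only the current and the line resistance are needed for the I²R loss.
The cable carries the full 10.5 A.
P_line = I² R_line = (10.50)² × 0.983 = 108.4 W

108 W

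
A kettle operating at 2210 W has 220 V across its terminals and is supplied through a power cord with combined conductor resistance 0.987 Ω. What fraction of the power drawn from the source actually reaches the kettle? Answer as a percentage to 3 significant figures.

95.7 %

I = P / V = 2210 / 220 = 10.05 A through the power cord.
P_line = I² R_line = (10.05)² × 0.987 = 99.60 W
P_source = P_load + P_line = 2210 + 99.60 = 2310 W
η = P_load / P_source = 2210 / 2310 = 0.9569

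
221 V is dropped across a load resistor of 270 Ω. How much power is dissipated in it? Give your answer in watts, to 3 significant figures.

181 W

Voltage and resistance are given, so P = V²/R is the one-step route.
P = (221 V)² / 270 Ω = 180.9 W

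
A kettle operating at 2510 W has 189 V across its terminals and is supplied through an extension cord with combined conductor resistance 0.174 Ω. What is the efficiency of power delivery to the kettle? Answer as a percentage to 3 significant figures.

I = P / V = 2510 / 189 = 13.28 A through the extension cord.
P_line = I² R_line = (13.28)² × 0.174 = 30.69 W
P_source = P_load + P_line = 2510 + 30.69 = 2541 W
η = P_load / P_source = 2510 / 2541 = 0.9879

98.8 %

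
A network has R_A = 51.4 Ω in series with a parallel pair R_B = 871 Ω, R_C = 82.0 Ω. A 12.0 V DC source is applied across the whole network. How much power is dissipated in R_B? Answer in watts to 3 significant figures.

0.0582 W

Replace R_B and R_C with their parallel equivalent so the circuit becomes R_A in series with R_p.
R_p = (871×82.0)/(871+82.0) = 74.94 Ω
R_total = 51.4 + 74.94 = 126.3 Ω
I = V / R_total = 12.0 / 126.3 = 0.09498 A
Voltage across the parallel pair: V_p = I × R_p = 0.09498 × 74.94 = 7.118 V
R_B sees V_p directly, so P = V_p² / R_B.
P_R_B = (7.118)² / 871 = 0.05817 W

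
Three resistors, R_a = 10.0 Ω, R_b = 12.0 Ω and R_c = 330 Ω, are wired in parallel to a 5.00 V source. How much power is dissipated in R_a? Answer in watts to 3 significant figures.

2.50 W

R_a sits directly across the source, so P = V²/R with V = 5.00 V.
P_R_a = V² / R_a = (5.00)² / 10.0 Ω = 2.500 W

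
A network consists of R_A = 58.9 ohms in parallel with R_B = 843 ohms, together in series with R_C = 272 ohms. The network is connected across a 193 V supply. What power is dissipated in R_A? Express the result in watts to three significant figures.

Collapse the R_A‖R_B pair into one equivalent R_p; then R_p and R_C form a series string.
R_p = (58.9×843)/(58.9+843) = 55.05 Ω
R_total = R_p + 272 = 55.05 + 272 = 327.1 Ω
I = V / R_total = 193 / 327.1 = 0.5901 A
Voltage across the parallel pair: V_p = I × R_p = 0.5901 × 55.05 = 32.49 V
Use P = V²/R for R_A with V = V_p.
P_R_A = (32.49)² / 58.9 = 17.92 W

17.9 W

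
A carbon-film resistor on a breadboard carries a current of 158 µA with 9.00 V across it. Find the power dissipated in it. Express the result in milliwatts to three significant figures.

1.42 mW

V and I are known directly — P = V I, no intermediate step needed.
P = 9.00 V × 0.0001580 A = 0.001422 W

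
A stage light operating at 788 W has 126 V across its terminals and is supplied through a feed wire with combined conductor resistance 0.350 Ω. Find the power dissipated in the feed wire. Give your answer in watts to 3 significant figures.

13.7 W

Line loss is just I²R for the cable — we know both I and R_line directly.
I = P / V = 788 / 126 = 6.254 A through the feed wire.
P_line = I² R_line = (6.254)² × 0.350 = 13.69 W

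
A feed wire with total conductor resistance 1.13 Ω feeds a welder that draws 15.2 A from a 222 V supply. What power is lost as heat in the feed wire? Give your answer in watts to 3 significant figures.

261 W

Line loss is just I²R for the cable — we know both I and R_line directly.
The feed wire carries the full 15.2 A.
P_line = I² R_line = (15.20)² × 1.13 = 261.1 W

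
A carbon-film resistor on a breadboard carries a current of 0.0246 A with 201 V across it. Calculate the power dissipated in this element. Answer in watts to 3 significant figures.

4.94 W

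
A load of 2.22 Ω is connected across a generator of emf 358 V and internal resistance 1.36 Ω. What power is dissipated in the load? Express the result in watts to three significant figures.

22200 W

Find the circuit current first, then P = I²R for the load (series elements share I).
I = ε / (r + R) = 358 / (1.36 + 2.22) = 100.0 A
P_load = I² R = (100.0)² × 2.22 = 22200 W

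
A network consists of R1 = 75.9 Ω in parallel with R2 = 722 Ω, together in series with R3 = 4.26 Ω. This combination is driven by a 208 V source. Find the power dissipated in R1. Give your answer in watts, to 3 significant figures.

Combine R1 and R2 into their parallel equivalent first, reducing the network to two series resistors.
R_p = (75.9×722)/(75.9+722) = 68.68 Ω
R_total = R_p + 4.26 = 68.68 + 4.26 = 72.94 Ω
I = V / R_total = 208 / 72.94 = 2.852 A
Voltage across the parallel pair: V_p = I × R_p = 2.852 × 68.68 = 195.9 V
R1 sits across V_p; its power is V_p²/R.
P_R1 = (195.9)² / 75.9 = 505.4 W

505 W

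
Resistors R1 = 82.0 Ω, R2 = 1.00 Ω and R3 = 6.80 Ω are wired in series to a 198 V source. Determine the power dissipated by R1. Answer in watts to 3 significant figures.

In a series string the same current flows through every resistor — find that current, then P = I²R for the one we want.
R_total = 82.0 + 1.00 + 6.80 = 89.80 Ω
I = V / R_total = 198 / 89.80 = 2.205 A
P_R1 = I² × R1 = (2.205)² × 82.0 = 398.6 W

399 W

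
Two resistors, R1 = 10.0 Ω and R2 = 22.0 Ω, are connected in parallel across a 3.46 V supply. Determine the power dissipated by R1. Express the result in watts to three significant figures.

The supply voltage appears across each parallel branch — just use P = V²/R1.
P_R1 = V² / R1 = (3.46)² / 10.0 Ω = 1.197 W

1.20 W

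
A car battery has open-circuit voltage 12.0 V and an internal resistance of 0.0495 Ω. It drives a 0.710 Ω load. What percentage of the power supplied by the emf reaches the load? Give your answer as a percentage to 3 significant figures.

93.5 %

η = P_load/(P_load+P_int) = I²R/(I²R+I²r) = R/(R+r) — the I² cancels for series elements.
η = R / (R + r) = 0.710 / (0.710 + 0.0495) = 0.9348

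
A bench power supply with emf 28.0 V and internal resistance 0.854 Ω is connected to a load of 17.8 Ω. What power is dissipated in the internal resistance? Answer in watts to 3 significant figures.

1.92 W

The source's internal resistance is just another series element carrying I; its dissipation is I²r.
I = ε / (r + R) = 28.0 / (0.854 + 17.8) = 1.501 A
P_int = I² r = (1.501)² × 0.854 = 1.924 W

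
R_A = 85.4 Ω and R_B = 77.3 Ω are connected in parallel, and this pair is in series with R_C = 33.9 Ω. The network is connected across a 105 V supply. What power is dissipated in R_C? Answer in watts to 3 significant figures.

67.4 W

Combine R_A and R_B into their parallel equivalent first, reducing the network to two series resistors.
R_p = (85.4×77.3)/(85.4+77.3) = 40.57 Ω
R_total = R_p + 33.9 = 40.57 + 33.9 = 74.47 Ω
I = V / R_total = 105 / 74.47 = 1.410 A
All the supply current flows through R_C; use P = I²R_C.
P_R_C = (1.410)² × 33.9 = 67.39 W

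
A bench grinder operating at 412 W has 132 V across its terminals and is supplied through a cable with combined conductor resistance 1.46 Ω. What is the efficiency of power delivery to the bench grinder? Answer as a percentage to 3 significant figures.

I = P / V = 412 / 132 = 3.121 A through the cable.
P_line = I² R_line = (3.121)² × 1.46 = 14.22 W
P_source = P_load + P_line = 412.0 + 14.22 = 426.2 W
η = P_load / P_source = 412.0 / 426.2 = 0.9666

96.7 %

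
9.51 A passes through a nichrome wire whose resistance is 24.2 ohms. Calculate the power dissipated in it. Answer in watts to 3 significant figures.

2190 W

The current through and the resistance of the element are both given; use P = I²R.
P = (9.510 A)² × 24.2 Ω = 2189 W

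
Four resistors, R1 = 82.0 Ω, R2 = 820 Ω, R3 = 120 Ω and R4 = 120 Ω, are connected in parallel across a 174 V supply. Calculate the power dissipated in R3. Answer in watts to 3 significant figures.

252 W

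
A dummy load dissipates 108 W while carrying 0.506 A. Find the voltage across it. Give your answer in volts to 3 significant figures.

The two known quantities fix the third via V = P / I.
V = 108 / 0.5060 = 213.4 V

213 V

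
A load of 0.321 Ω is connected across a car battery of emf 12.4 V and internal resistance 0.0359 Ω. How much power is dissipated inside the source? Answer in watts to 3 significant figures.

Internal loss is I²r, with I set by the total series resistance r+R.
I = ε / (r + R) = 12.4 / (0.0359 + 0.321) = 34.74 A
P_int = I² r = (34.74)² × 0.0359 = 43.34 W

43.3 W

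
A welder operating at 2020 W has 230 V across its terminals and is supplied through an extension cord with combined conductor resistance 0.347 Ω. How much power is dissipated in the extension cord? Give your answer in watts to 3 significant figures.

Line loss is just I²R for the cable — we know both I and R_line directly.
I = P / V = 2020 / 230 = 8.783 A through the extension cord.
P_line = I² R_line = (8.783)² × 0.347 = 26.77 W

26.8 W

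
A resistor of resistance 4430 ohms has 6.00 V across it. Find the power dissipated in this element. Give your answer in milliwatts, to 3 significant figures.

8.13 mW

V and R are stated; P = V²/R avoids computing the current.
P = (6.00 V)² / 4430 Ω = 0.008126 W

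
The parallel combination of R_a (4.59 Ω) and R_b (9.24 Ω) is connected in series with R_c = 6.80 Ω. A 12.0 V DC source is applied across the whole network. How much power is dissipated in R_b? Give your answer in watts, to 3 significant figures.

Combine R_a and R_b into their parallel equivalent first, reducing the network to two series resistors.
R_p = (4.59×9.24)/(4.59+9.24) = 3.067 Ω
R_total = R_p + 6.80 = 3.067 + 6.80 = 9.867 Ω
I = V / R_total = 12.0 / 9.867 = 1.216 A
Voltage across the parallel pair: V_p = I × R_p = 1.216 × 3.067 = 3.730 V
Use P = V²/R for R_b with V = V_p.
P_R_b = (3.730)² / 9.24 = 1.505 W

1.51 W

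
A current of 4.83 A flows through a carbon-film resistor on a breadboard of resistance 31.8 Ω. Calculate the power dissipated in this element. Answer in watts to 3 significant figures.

742 W

The current through and the resistance of the element are both given; use P = I²R.
P = (4.830 A)² × 31.8 Ω = 741.9 W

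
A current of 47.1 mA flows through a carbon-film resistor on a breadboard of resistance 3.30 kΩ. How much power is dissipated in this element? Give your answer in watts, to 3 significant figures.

7.32 W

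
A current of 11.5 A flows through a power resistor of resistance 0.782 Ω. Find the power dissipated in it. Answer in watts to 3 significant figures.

With I and R stated, P = I²R applies in one step.
P = (11.50 A)² × 0.782 Ω = 103.4 W

103 W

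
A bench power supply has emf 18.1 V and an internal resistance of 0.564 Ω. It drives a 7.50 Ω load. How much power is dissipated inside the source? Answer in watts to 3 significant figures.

Internal loss is I²r, with I set by the total series resistance r+R.
I = ε / (r + R) = 18.1 / (0.564 + 7.50) = 2.245 A
P_int = I² r = (2.245)² × 0.564 = 2.841 W

2.84 W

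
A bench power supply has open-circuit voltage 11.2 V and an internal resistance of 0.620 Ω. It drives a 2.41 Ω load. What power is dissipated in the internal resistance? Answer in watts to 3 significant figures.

r is in series with the load, so it carries the full circuit current — the loss in it is I²r.
I = ε / (r + R) = 11.2 / (0.620 + 2.41) = 3.696 A
P_int = I² r = (3.696)² × 0.620 = 8.471 W

8.47 W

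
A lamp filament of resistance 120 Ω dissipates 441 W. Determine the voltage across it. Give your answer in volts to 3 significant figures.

Rearranging the power relation for the two known quantities gives V = √(P R).
V = √(441 × 120) = 230.0 V

230 V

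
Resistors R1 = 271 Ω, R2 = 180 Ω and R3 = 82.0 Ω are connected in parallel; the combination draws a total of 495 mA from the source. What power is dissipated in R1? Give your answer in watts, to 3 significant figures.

Only the total current is stated, so first find the parallel equivalent to get the voltage across the combination.
1/R_eq = 1/271 + 1/180 + 1/82.0 ⇒ R_eq = 46.64 Ω
V = I_total × R_eq = 0.4950 × 46.64 = 23.09 V
P_R1 = V² / R1 = (23.09)² / 271 = 1.967 W

1.97 W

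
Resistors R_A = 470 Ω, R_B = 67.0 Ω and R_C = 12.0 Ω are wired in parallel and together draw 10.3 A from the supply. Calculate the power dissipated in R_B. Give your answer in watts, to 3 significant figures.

The branches share the same voltage, but only the total current is given — find V from the equivalent resistance first.
1/R_eq = 1/470 + 1/67.0 + 1/12.0 ⇒ R_eq = 9.962 Ω
V = I_total × R_eq = 10.30 × 9.962 = 102.6 V
P_R_B = V² / R_B = (102.6)² / 67.0 = 157.1 W

157 W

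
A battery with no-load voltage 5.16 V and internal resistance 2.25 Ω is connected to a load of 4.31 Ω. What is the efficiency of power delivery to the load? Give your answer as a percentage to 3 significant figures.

65.7 %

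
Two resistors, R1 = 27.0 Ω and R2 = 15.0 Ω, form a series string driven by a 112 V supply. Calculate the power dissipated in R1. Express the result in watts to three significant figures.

The current is common to all series resistors; compute it, then apply P = I²R for the target.
R_total = 27.0 + 15.0 = 42.00 Ω
I = V / R_total = 112 / 42.00 = 2.667 A
P_R1 = I² × R1 = (2.667)² × 27.0 = 192.0 W

192 W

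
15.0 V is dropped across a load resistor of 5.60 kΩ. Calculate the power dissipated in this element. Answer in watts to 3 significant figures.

0.0402 W

With V across and R both known, P = V²/R gives the dissipation directly.
P = (15.0 V)² / 5600 Ω = 0.04018 W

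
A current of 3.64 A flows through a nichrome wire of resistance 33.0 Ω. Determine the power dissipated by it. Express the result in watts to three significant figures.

437 W

Knowing I and R, the power is just I²R — no need to find V first.
P = (3.640 A)² × 33.0 Ω = 437.2 W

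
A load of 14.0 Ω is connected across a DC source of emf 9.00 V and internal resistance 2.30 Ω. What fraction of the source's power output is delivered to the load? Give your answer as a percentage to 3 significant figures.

85.9 %

The source delivers εI, of which I²R reaches the load and I²r is lost; since I is common, η = R/(R+r).
η = R / (R + r) = 14.0 / (14.0 + 2.30) = 0.8589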